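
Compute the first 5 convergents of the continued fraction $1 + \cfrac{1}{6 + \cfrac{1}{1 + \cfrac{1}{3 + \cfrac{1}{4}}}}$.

Using the convergent recurrence p_i = a_i*p_{i-1} + p_{i-2}, q_i = a_i*q_{i-1} + q_{i-2} with p_{-2}=0, p_{-1}=1, q_{-2}=1, q_{-1}=0:
  i=0: a_0=1, p_0 = 1*1 + 0 = 1, q_0 = 1*0 + 1 = 1.
  i=1: a_1=6, p_1 = 6*1 + 1 = 7, q_1 = 6*1 + 0 = 6.
  i=2: a_2=1, p_2 = 1*7 + 1 = 8, q_2 = 1*6 + 1 = 7.
  i=3: a_3=3, p_3 = 3*8 + 7 = 31, q_3 = 3*7 + 6 = 27.
  i=4: a_4=4, p_4 = 4*31 + 8 = 132, q_4 = 4*27 + 7 = 115.

1/1, 7/6, 8/7, 31/27, 132/115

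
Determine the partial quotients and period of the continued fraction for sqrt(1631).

[40; (2, 1, 1, 2, 5, 2, 1, 1, 2, 80)]

Write x_i = (sqrt(1631) + m_i)/d_i with (m_0, d_0) = (0, 1). a_0 = floor(sqrt(1631)) = 40, since 40^2 = 1600 <= 1631 < 1681 = 41^2.
Iterate m_{i+1} = d_i*a_i - m_i, d_{i+1} = (1631 - m_{i+1}^2)/d_i, a_{i+1} = floor((a_0 + m_{i+1})/d_{i+1}):
  m_1 = 1*40 - 0 = 40, d_1 = (1631 - 40^2)/1 = 31/1 = 31, a_1 = floor((40 + 40)/31) = 2.
  m_2 = 31*2 - 40 = 22, d_2 = (1631 - 22^2)/31 = 1147/31 = 37, a_2 = floor((40 + 22)/37) = 1.
  m_3 = 37*1 - 22 = 15, d_3 = (1631 - 15^2)/37 = 1406/37 = 38, a_3 = floor((40 + 15)/38) = 1.
  m_4 = 38*1 - 15 = 23, d_4 = (1631 - 23^2)/38 = 1102/38 = 29, a_4 = floor((40 + 23)/29) = 2.
  m_5 = 29*2 - 23 = 35, d_5 = (1631 - 35^2)/29 = 406/29 = 14, a_5 = floor((40 + 35)/14) = 5.
  m_6 = 14*5 - 35 = 35, d_6 = (1631 - 35^2)/14 = 406/14 = 29, a_6 = floor((40 + 35)/29) = 2.
  m_7 = 29*2 - 35 = 23, d_7 = (1631 - 23^2)/29 = 1102/29 = 38, a_7 = floor((40 + 23)/38) = 1.
  m_8 = 38*1 - 23 = 15, d_8 = (1631 - 15^2)/38 = 1406/38 = 37, a_8 = floor((40 + 15)/37) = 1.
  m_9 = 37*1 - 15 = 22, d_9 = (1631 - 22^2)/37 = 1147/37 = 31, a_9 = floor((40 + 22)/31) = 2.
  m_10 = 31*2 - 22 = 40, d_10 = (1631 - 40^2)/31 = 31/31 = 1, a_10 = floor((40 + 40)/1) = 80.
  m_11 = 1*80 - 40 = 40, d_11 = (1631 - 40^2)/1 = 31/1 = 31: (m_11, d_11) = (m_1, d_1) = (40, 31), so from here the quotients repeat a_1, ..., a_10; the period length is 10.
Hence the expansion of sqrt(1631) is a_0 = 40 followed by the repeating block 2, 1, 1, 2, 5, 2, 1, 1, 2, 80 (period 10).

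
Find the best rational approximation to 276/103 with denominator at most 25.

Expand x = 276/103 as a continued fraction with the Euclidean algorithm:
  276 = 2*103 + 70, so a_0 = 2.
  103 = 1*70 + 33, so a_1 = 1.
  70 = 2*33 + 4, so a_2 = 2.
  33 = 8*4 + 1, so a_3 = 8.
  4 = 4*1 + 0, so a_4 = 4.
so x = [2; 1, 2, 8, 4].
Convergents (p_i = a_i*p_{i-1} + p_{i-2}, q_i = a_i*q_{i-1} + q_{i-2} with p_{-2}=0, p_{-1}=1, q_{-2}=1, q_{-1}=0), until the denominator exceeds 25:
  i=0: a_0=2, p_0 = 2*1 + 0 = 2, q_0 = 2*0 + 1 = 1.
  i=1: a_1=1, p_1 = 1*2 + 1 = 3, q_1 = 1*1 + 0 = 1.
  i=2: a_2=2, p_2 = 2*3 + 2 = 8, q_2 = 2*1 + 1 = 3.
  i=3: a_3=8, p_3 = 8*8 + 3 = 67, q_3 = 8*3 + 1 = 25.
  i=4: a_4=4, p_4 = 4*67 + 8 = 276, q_4 = 4*25 + 3 = 103.
q_4 = 103 > 25, so the last convergent with denominator <= 25 is p_3/q_3 = 67/25.
The closest fraction with denominator <= 25 is either p_3/q_3 or the intermediate fraction (k*p_3 + p_2)/(k*q_3 + q_2) with the largest k >= 1 whose denominator stays <= 25; these approach x as k grows, and every other convergent or intermediate fraction in range is farther away.
Largest k: floor((25 - q_2)/q_3) = floor((25 - 3)/25) = 0.
Since k = 0, no intermediate fraction beyond p_3/q_3 has denominator <= 25, so the convergent 67/25 is the closest (its error is |276*25 - 67*103|/(103*25) = 1/2575).

67/25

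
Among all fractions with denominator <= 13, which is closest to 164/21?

Expand x = 164/21 as a continued fraction with the Euclidean algorithm:
  164 = 7*21 + 17, so a_0 = 7.
  21 = 1*17 + 4, so a_1 = 1.
  17 = 4*4 + 1, so a_2 = 4.
  4 = 4*1 + 0, so a_3 = 4.
so x = [7; 1, 4, 4].
Convergents (p_i = a_i*p_{i-1} + p_{i-2}, q_i = a_i*q_{i-1} + q_{i-2} with p_{-2}=0, p_{-1}=1, q_{-2}=1, q_{-1}=0), until the denominator exceeds 13:
  i=0: a_0=7, p_0 = 7*1 + 0 = 7, q_0 = 7*0 + 1 = 1.
  i=1: a_1=1, p_1 = 1*7 + 1 = 8, q_1 = 1*1 + 0 = 1.
  i=2: a_2=4, p_2 = 4*8 + 7 = 39, q_2 = 4*1 + 1 = 5.
  i=3: a_3=4, p_3 = 4*39 + 8 = 164, q_3 = 4*5 + 1 = 21.
q_3 = 21 > 13, so the last convergent with denominator <= 13 is p_2/q_2 = 39/5.
The closest fraction with denominator <= 13 is either p_2/q_2 or the intermediate fraction (k*p_2 + p_1)/(k*q_2 + q_1) with the largest k >= 1 whose denominator stays <= 13; these approach x as k grows, and every other convergent or intermediate fraction in range is farther away.
Largest k: floor((13 - q_1)/q_2) = floor((13 - 1)/5) = 2.
That gives (2*39 + 8)/(2*5 + 1) = 86/11.
Compare the errors: |x - 39/5| = |164*5 - 39*21|/(21*5) = 1/105, and |x - 86/11| = |164*11 - 86*21|/(21*11) = 2/231.
Cross-multiplying, 2*105 = 210 < 231 = 1*231, so 2/231 is smaller: the intermediate fraction 86/11 is closer to x than 39/5.

86/11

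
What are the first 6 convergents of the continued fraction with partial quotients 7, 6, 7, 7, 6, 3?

Using the convergent recurrence p_i = a_i*p_{i-1} + p_{i-2}, q_i = a_i*q_{i-1} + q_{i-2} with p_{-2}=0, p_{-1}=1, q_{-2}=1, q_{-1}=0:
  i=0: a_0=7, p_0 = 7*1 + 0 = 7, q_0 = 7*0 + 1 = 1.
  i=1: a_1=6, p_1 = 6*7 + 1 = 43, q_1 = 6*1 + 0 = 6.
  i=2: a_2=7, p_2 = 7*43 + 7 = 308, q_2 = 7*6 + 1 = 43.
  i=3: a_3=7, p_3 = 7*308 + 43 = 2199, q_3 = 7*43 + 6 = 307.
  i=4: a_4=6, p_4 = 6*2199 + 308 = 13502, q_4 = 6*307 + 43 = 1885.
  i=5: a_5=3, p_5 = 3*13502 + 2199 = 42705, q_5 = 3*1885 + 307 = 5962.

7/1, 43/6, 308/43, 2199/307, 13502/1885, 42705/5962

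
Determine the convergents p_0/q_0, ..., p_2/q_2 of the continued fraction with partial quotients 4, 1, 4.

Using the convergent recurrence p_i = a_i*p_{i-1} + p_{i-2}, q_i = a_i*q_{i-1} + q_{i-2} with p_{-2}=0, p_{-1}=1, q_{-2}=1, q_{-1}=0:
  i=0: a_0=4, p_0 = 4*1 + 0 = 4, q_0 = 4*0 + 1 = 1.
  i=1: a_1=1, p_1 = 1*4 + 1 = 5, q_1 = 1*1 + 0 = 1.
  i=2: a_2=4, p_2 = 4*5 + 4 = 24, q_2 = 4*1 + 1 = 5.

4/1, 5/1, 24/5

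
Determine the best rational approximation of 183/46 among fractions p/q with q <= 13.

4/1

Expand x = 183/46 as a continued fraction with the Euclidean algorithm:
  183 = 3*46 + 45, so a_0 = 3.
  46 = 1*45 + 1, so a_1 = 1.
  45 = 45*1 + 0, so a_2 = 45.
so x = [3; 1, 45].
Convergents (p_i = a_i*p_{i-1} + p_{i-2}, q_i = a_i*q_{i-1} + q_{i-2} with p_{-2}=0, p_{-1}=1, q_{-2}=1, q_{-1}=0), until the denominator exceeds 13:
  i=0: a_0=3, p_0 = 3*1 + 0 = 3, q_0 = 3*0 + 1 = 1.
  i=1: a_1=1, p_1 = 1*3 + 1 = 4, q_1 = 1*1 + 0 = 1.
  i=2: a_2=45, p_2 = 45*4 + 3 = 183, q_2 = 45*1 + 1 = 46.
q_2 = 46 > 13, so the last convergent with denominator <= 13 is p_1/q_1 = 4/1.
The closest fraction with denominator <= 13 is either p_1/q_1 or the intermediate fraction (k*p_1 + p_0)/(k*q_1 + q_0) with the largest k >= 1 whose denominator stays <= 13; these approach x as k grows, and every other convergent or intermediate fraction in range is farther away.
Largest k: floor((13 - q_0)/q_1) = floor((13 - 1)/1) = 12.
That gives (12*4 + 3)/(12*1 + 1) = 51/13.
Compare the errors: |x - 4/1| = |183*1 - 4*46|/(46*1) = 1/46, and |x - 51/13| = |183*13 - 51*46|/(46*13) = 33/598.
Cross-multiplying, 1*598 = 598 < 1518 = 33*46, so 1/46 is smaller: the convergent 4/1 is closer to x than 51/13.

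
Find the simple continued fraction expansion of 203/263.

[0; 1, 3, 2, 1, 1, 1, 1, 4]

Run the Euclidean algorithm on 203 and 263; the successive quotients are the partial quotients a_0, a_1, ... (each step inverts the fractional part left over by the previous one):
  203 = 0*263 + 203, so a_0 = 0.
  263 = 1*203 + 60, so a_1 = 1.
  203 = 3*60 + 23, so a_2 = 3.
  60 = 2*23 + 14, so a_3 = 2.
  23 = 1*14 + 9, so a_4 = 1.
  14 = 1*9 + 5, so a_5 = 1.
  9 = 1*5 + 4, so a_6 = 1.
  5 = 1*4 + 1, so a_7 = 1.
  4 = 4*1 + 0, so a_8 = 4.
The remainder reaches 0 after 9 divisions, so the expansion has 9 partial quotients, read off in order.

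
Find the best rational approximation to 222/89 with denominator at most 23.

5/2

Expand x = 222/89 as a continued fraction with the Euclidean algorithm:
  222 = 2*89 + 44, so a_0 = 2.
  89 = 2*44 + 1, so a_1 = 2.
  44 = 44*1 + 0, so a_2 = 44.
so x = [2; 2, 44].
Convergents (p_i = a_i*p_{i-1} + p_{i-2}, q_i = a_i*q_{i-1} + q_{i-2} with p_{-2}=0, p_{-1}=1, q_{-2}=1, q_{-1}=0), until the denominator exceeds 23:
  i=0: a_0=2, p_0 = 2*1 + 0 = 2, q_0 = 2*0 + 1 = 1.
  i=1: a_1=2, p_1 = 2*2 + 1 = 5, q_1 = 2*1 + 0 = 2.
  i=2: a_2=44, p_2 = 44*5 + 2 = 222, q_2 = 44*2 + 1 = 89.
q_2 = 89 > 23, so the last convergent with denominator <= 23 is p_1/q_1 = 5/2.
The closest fraction with denominator <= 23 is either p_1/q_1 or the intermediate fraction (k*p_1 + p_0)/(k*q_1 + q_0) with the largest k >= 1 whose denominator stays <= 23; these approach x as k grows, and every other convergent or intermediate fraction in range is farther away.
Largest k: floor((23 - q_0)/q_1) = floor((23 - 1)/2) = 11.
That gives (11*5 + 2)/(11*2 + 1) = 57/23.
Compare the errors: |x - 5/2| = |222*2 - 5*89|/(89*2) = 1/178, and |x - 57/23| = |222*23 - 57*89|/(89*23) = 33/2047.
Cross-multiplying, 1*2047 = 2047 < 5874 = 33*178, so 1/178 is smaller: the convergent 5/2 is closer to x than 57/23.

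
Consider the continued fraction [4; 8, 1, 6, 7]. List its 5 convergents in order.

4/1, 33/8, 37/9, 255/62, 1822/443

Using the convergent recurrence p_i = a_i*p_{i-1} + p_{i-2}, q_i = a_i*q_{i-1} + q_{i-2} with p_{-2}=0, p_{-1}=1, q_{-2}=1, q_{-1}=0:
  i=0: a_0=4, p_0 = 4*1 + 0 = 4, q_0 = 4*0 + 1 = 1.
  i=1: a_1=8, p_1 = 8*4 + 1 = 33, q_1 = 8*1 + 0 = 8.
  i=2: a_2=1, p_2 = 1*33 + 4 = 37, q_2 = 1*8 + 1 = 9.
  i=3: a_3=6, p_3 = 6*37 + 33 = 255, q_3 = 6*9 + 8 = 62.
  i=4: a_4=7, p_4 = 7*255 + 37 = 1822, q_4 = 7*62 + 9 = 443.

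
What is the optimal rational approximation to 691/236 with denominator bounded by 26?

Expand x = 691/236 as a continued fraction with the Euclidean algorithm:
  691 = 2*236 + 219, so a_0 = 2.
  236 = 1*219 + 17, so a_1 = 1.
  219 = 12*17 + 15, so a_2 = 12.
  17 = 1*15 + 2, so a_3 = 1.
  15 = 7*2 + 1, so a_4 = 7.
  2 = 2*1 + 0, so a_5 = 2.
so x = [2; 1, 12, 1, 7, 2].
Convergents (p_i = a_i*p_{i-1} + p_{i-2}, q_i = a_i*q_{i-1} + q_{i-2} with p_{-2}=0, p_{-1}=1, q_{-2}=1, q_{-1}=0), until the denominator exceeds 26:
  i=0: a_0=2, p_0 = 2*1 + 0 = 2, q_0 = 2*0 + 1 = 1.
  i=1: a_1=1, p_1 = 1*2 + 1 = 3, q_1 = 1*1 + 0 = 1.
  i=2: a_2=12, p_2 = 12*3 + 2 = 38, q_2 = 12*1 + 1 = 13.
  i=3: a_3=1, p_3 = 1*38 + 3 = 41, q_3 = 1*13 + 1 = 14.
  i=4: a_4=7, p_4 = 7*41 + 38 = 325, q_4 = 7*14 + 13 = 111.
q_4 = 111 > 26, so the last convergent with denominator <= 26 is p_3/q_3 = 41/14.
The closest fraction with denominator <= 26 is either p_3/q_3 or the intermediate fraction (k*p_3 + p_2)/(k*q_3 + q_2) with the largest k >= 1 whose denominator stays <= 26; these approach x as k grows, and every other convergent or intermediate fraction in range is farther away.
Largest k: floor((26 - q_2)/q_3) = floor((26 - 13)/14) = 0.
Since k = 0, no intermediate fraction beyond p_3/q_3 has denominator <= 26, so the convergent 41/14 is the closest (its error is |691*14 - 41*236|/(236*14) = 2/3304).

41/14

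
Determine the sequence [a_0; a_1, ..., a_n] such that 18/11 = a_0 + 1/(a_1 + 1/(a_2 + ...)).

[1; 1, 1, 1, 3]

Run the Euclidean algorithm on 18 and 11; the successive quotients are the partial quotients a_0, a_1, ... (each step inverts the fractional part left over by the previous one):
  18 = 1*11 + 7, so a_0 = 1.
  11 = 1*7 + 4, so a_1 = 1.
  7 = 1*4 + 3, so a_2 = 1.
  4 = 1*3 + 1, so a_3 = 1.
  3 = 3*1 + 0, so a_4 = 3.
The remainder reaches 0 after 5 divisions, so the expansion has 5 partial quotients, read off in order.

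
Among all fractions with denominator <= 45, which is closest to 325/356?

Expand x = 325/356 as a continued fraction with the Euclidean algorithm:
  325 = 0*356 + 325, so a_0 = 0.
  356 = 1*325 + 31, so a_1 = 1.
  325 = 10*31 + 15, so a_2 = 10.
  31 = 2*15 + 1, so a_3 = 2.
  15 = 15*1 + 0, so a_4 = 15.
so x = [0; 1, 10, 2, 15].
Convergents (p_i = a_i*p_{i-1} + p_{i-2}, q_i = a_i*q_{i-1} + q_{i-2} with p_{-2}=0, p_{-1}=1, q_{-2}=1, q_{-1}=0), until the denominator exceeds 45:
  i=0: a_0=0, p_0 = 0*1 + 0 = 0, q_0 = 0*0 + 1 = 1.
  i=1: a_1=1, p_1 = 1*0 + 1 = 1, q_1 = 1*1 + 0 = 1.
  i=2: a_2=10, p_2 = 10*1 + 0 = 10, q_2 = 10*1 + 1 = 11.
  i=3: a_3=2, p_3 = 2*10 + 1 = 21, q_3 = 2*11 + 1 = 23.
  i=4: a_4=15, p_4 = 15*21 + 10 = 325, q_4 = 15*23 + 11 = 356.
q_4 = 356 > 45, so the last convergent with denominator <= 45 is p_3/q_3 = 21/23.
The closest fraction with denominator <= 45 is either p_3/q_3 or the intermediate fraction (k*p_3 + p_2)/(k*q_3 + q_2) with the largest k >= 1 whose denominator stays <= 45; these approach x as k grows, and every other convergent or intermediate fraction in range is farther away.
Largest k: floor((45 - q_2)/q_3) = floor((45 - 11)/23) = 1.
That gives (1*21 + 10)/(1*23 + 11) = 31/34.
Compare the errors: |x - 21/23| = |325*23 - 21*356|/(356*23) = 1/8188, and |x - 31/34| = |325*34 - 31*356|/(356*34) = 14/12104.
Cross-multiplying, 1*12104 = 12104 < 114632 = 14*8188, so 1/8188 is smaller: the convergent 21/23 is closer to x than 31/34.

21/23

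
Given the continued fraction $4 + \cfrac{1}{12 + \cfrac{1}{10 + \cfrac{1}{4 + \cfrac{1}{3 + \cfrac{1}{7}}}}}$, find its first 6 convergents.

Using the convergent recurrence p_i = a_i*p_{i-1} + p_{i-2}, q_i = a_i*q_{i-1} + q_{i-2} with p_{-2}=0, p_{-1}=1, q_{-2}=1, q_{-1}=0:
  i=0: a_0=4, p_0 = 4*1 + 0 = 4, q_0 = 4*0 + 1 = 1.
  i=1: a_1=12, p_1 = 12*4 + 1 = 49, q_1 = 12*1 + 0 = 12.
  i=2: a_2=10, p_2 = 10*49 + 4 = 494, q_2 = 10*12 + 1 = 121.
  i=3: a_3=4, p_3 = 4*494 + 49 = 2025, q_3 = 4*121 + 12 = 496.
  i=4: a_4=3, p_4 = 3*2025 + 494 = 6569, q_4 = 3*496 + 121 = 1609.
  i=5: a_5=7, p_5 = 7*6569 + 2025 = 48008, q_5 = 7*1609 + 496 = 11759.

4/1, 49/12, 494/121, 2025/496, 6569/1609, 48008/11759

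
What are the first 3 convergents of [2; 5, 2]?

Using the convergent recurrence p_i = a_i*p_{i-1} + p_{i-2}, q_i = a_i*q_{i-1} + q_{i-2} with p_{-2}=0, p_{-1}=1, q_{-2}=1, q_{-1}=0:
  i=0: a_0=2, p_0 = 2*1 + 0 = 2, q_0 = 2*0 + 1 = 1.
  i=1: a_1=5, p_1 = 5*2 + 1 = 11, q_1 = 5*1 + 0 = 5.
  i=2: a_2=2, p_2 = 2*11 + 2 = 24, q_2 = 2*5 + 1 = 11.

2/1, 11/5, 24/11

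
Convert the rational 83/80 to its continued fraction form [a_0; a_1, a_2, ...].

Run the Euclidean algorithm on 83 and 80; the successive quotients are the partial quotients a_0, a_1, ... (each step inverts the fractional part left over by the previous one):
  83 = 1*80 + 3, so a_0 = 1.
  80 = 26*3 + 2, so a_1 = 26.
  3 = 1*2 + 1, so a_2 = 1.
  2 = 2*1 + 0, so a_3 = 2.
The remainder reaches 0 after 4 divisions, so the expansion has 4 partial quotients, read off in order.

[1; 26, 1, 2]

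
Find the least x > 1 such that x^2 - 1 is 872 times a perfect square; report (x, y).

First expand sqrt(872) as a continued fraction. With x_i = (sqrt(872) + m_i)/d_i and (m_0, d_0) = (0, 1): a_0 = floor(sqrt(872)) = 29, since 29^2 = 841 <= 872 < 900 = 30^2.
Iterate m_{i+1} = d_i*a_i - m_i, d_{i+1} = (872 - m_{i+1}^2)/d_i, a_{i+1} = floor((a_0 + m_{i+1})/d_{i+1}):
  m_1 = 1*29 - 0 = 29, d_1 = (872 - 29^2)/1 = 31/1 = 31, a_1 = floor((29 + 29)/31) = 1.
  m_2 = 31*1 - 29 = 2, d_2 = (872 - 2^2)/31 = 868/31 = 28, a_2 = floor((29 + 2)/28) = 1.
  m_3 = 28*1 - 2 = 26, d_3 = (872 - 26^2)/28 = 196/28 = 7, a_3 = floor((29 + 26)/7) = 7.
  m_4 = 7*7 - 26 = 23, d_4 = (872 - 23^2)/7 = 343/7 = 49, a_4 = floor((29 + 23)/49) = 1.
  m_5 = 49*1 - 23 = 26, d_5 = (872 - 26^2)/49 = 196/49 = 4, a_5 = floor((29 + 26)/4) = 13.
  m_6 = 4*13 - 26 = 26, d_6 = (872 - 26^2)/4 = 196/4 = 49, a_6 = floor((29 + 26)/49) = 1.
  m_7 = 49*1 - 26 = 23, d_7 = (872 - 23^2)/49 = 343/49 = 7, a_7 = floor((29 + 23)/7) = 7.
  m_8 = 7*7 - 23 = 26, d_8 = (872 - 26^2)/7 = 196/7 = 28, a_8 = floor((29 + 26)/28) = 1.
  m_9 = 28*1 - 26 = 2, d_9 = (872 - 2^2)/28 = 868/28 = 31, a_9 = floor((29 + 2)/31) = 1.
  m_10 = 31*1 - 2 = 29, d_10 = (872 - 29^2)/31 = 31/31 = 1, a_10 = floor((29 + 29)/1) = 58.
  m_11 = 1*58 - 29 = 29, d_11 = (872 - 29^2)/1 = 31/1 = 31: (m_11, d_11) = (m_1, d_1) = (29, 31), so from here the quotients repeat a_1, ..., a_10; the period length is 10.
So sqrt(872) = [29; (1, 1, 7, 1, 13, 1, 7, 1, 1, 58)] with period length k = 10.
k is even, so the fundamental solution of x^2 - 872y^2 = 1 is (p_{k-1}, q_{k-1}) = (p_9, q_9); compute convergents through index 9.
Convergents (p_i = a_i*p_{i-1} + p_{i-2}, q_i = a_i*q_{i-1} + q_{i-2} with p_{-2}=0, p_{-1}=1, q_{-2}=1, q_{-1}=0):
  i=0: a_0=29, p_0 = 29*1 + 0 = 29, q_0 = 29*0 + 1 = 1.
  i=1: a_1=1, p_1 = 1*29 + 1 = 30, q_1 = 1*1 + 0 = 1.
  i=2: a_2=1, p_2 = 1*30 + 29 = 59, q_2 = 1*1 + 1 = 2.
  i=3: a_3=7, p_3 = 7*59 + 30 = 443, q_3 = 7*2 + 1 = 15.
  i=4: a_4=1, p_4 = 1*443 + 59 = 502, q_4 = 1*15 + 2 = 17.
  i=5: a_5=13, p_5 = 13*502 + 443 = 6969, q_5 = 13*17 + 15 = 236.
  i=6: a_6=1, p_6 = 1*6969 + 502 = 7471, q_6 = 1*236 + 17 = 253.
  i=7: a_7=7, p_7 = 7*7471 + 6969 = 59266, q_7 = 7*253 + 236 = 2007.
  i=8: a_8=1, p_8 = 1*59266 + 7471 = 66737, q_8 = 1*2007 + 253 = 2260.
  i=9: a_9=1, p_9 = 1*66737 + 59266 = 126003, q_9 = 1*2260 + 2007 = 4267.
Check: 126003^2 - 872*4267^2 = 15876756009 - 15876756008 = 1, so (x, y) = (126003, 4267) solves the equation, and by the theorem it is the least positive solution.

(x, y) = (126003, 4267)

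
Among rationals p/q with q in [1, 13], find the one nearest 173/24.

36/5

Expand x = 173/24 as a continued fraction with the Euclidean algorithm:
  173 = 7*24 + 5, so a_0 = 7.
  24 = 4*5 + 4, so a_1 = 4.
  5 = 1*4 + 1, so a_2 = 1.
  4 = 4*1 + 0, so a_3 = 4.
so x = [7; 4, 1, 4].
Convergents (p_i = a_i*p_{i-1} + p_{i-2}, q_i = a_i*q_{i-1} + q_{i-2} with p_{-2}=0, p_{-1}=1, q_{-2}=1, q_{-1}=0), until the denominator exceeds 13:
  i=0: a_0=7, p_0 = 7*1 + 0 = 7, q_0 = 7*0 + 1 = 1.
  i=1: a_1=4, p_1 = 4*7 + 1 = 29, q_1 = 4*1 + 0 = 4.
  i=2: a_2=1, p_2 = 1*29 + 7 = 36, q_2 = 1*4 + 1 = 5.
  i=3: a_3=4, p_3 = 4*36 + 29 = 173, q_3 = 4*5 + 4 = 24.
q_3 = 24 > 13, so the last convergent with denominator <= 13 is p_2/q_2 = 36/5.
The closest fraction with denominator <= 13 is either p_2/q_2 or the intermediate fraction (k*p_2 + p_1)/(k*q_2 + q_1) with the largest k >= 1 whose denominator stays <= 13; these approach x as k grows, and every other convergent or intermediate fraction in range is farther away.
Largest k: floor((13 - q_1)/q_2) = floor((13 - 4)/5) = 1.
That gives (1*36 + 29)/(1*5 + 4) = 65/9.
Compare the errors: |x - 36/5| = |173*5 - 36*24|/(24*5) = 1/120, and |x - 65/9| = |173*9 - 65*24|/(24*9) = 3/216.
Cross-multiplying, 1*216 = 216 < 360 = 3*120, so 1/120 is smaller: the convergent 36/5 is closer to x than 65/9.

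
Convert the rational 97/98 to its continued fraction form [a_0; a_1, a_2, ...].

[0; 1, 97]

Run the Euclidean algorithm on 97 and 98; the successive quotients are the partial quotients a_0, a_1, ... (each step inverts the fractional part left over by the previous one):
  97 = 0*98 + 97, so a_0 = 0.
  98 = 1*97 + 1, so a_1 = 1.
  97 = 97*1 + 0, so a_2 = 97.
The remainder reaches 0 after 3 divisions, so the expansion has 3 partial quotients, read off in order.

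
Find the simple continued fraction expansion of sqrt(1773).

Write x_i = (sqrt(1773) + m_i)/d_i with (m_0, d_0) = (0, 1). a_0 = floor(sqrt(1773)) = 42, since 42^2 = 1764 <= 1773 < 1849 = 43^2.
Iterate m_{i+1} = d_i*a_i - m_i, d_{i+1} = (1773 - m_{i+1}^2)/d_i, a_{i+1} = floor((a_0 + m_{i+1})/d_{i+1}):
  m_1 = 1*42 - 0 = 42, d_1 = (1773 - 42^2)/1 = 9/1 = 9, a_1 = floor((42 + 42)/9) = 9.
  m_2 = 9*9 - 42 = 39, d_2 = (1773 - 39^2)/9 = 252/9 = 28, a_2 = floor((42 + 39)/28) = 2.
  m_3 = 28*2 - 39 = 17, d_3 = (1773 - 17^2)/28 = 1484/28 = 53, a_3 = floor((42 + 17)/53) = 1.
  m_4 = 53*1 - 17 = 36, d_4 = (1773 - 36^2)/53 = 477/53 = 9, a_4 = floor((42 + 36)/9) = 8.
  m_5 = 9*8 - 36 = 36, d_5 = (1773 - 36^2)/9 = 477/9 = 53, a_5 = floor((42 + 36)/53) = 1.
  m_6 = 53*1 - 36 = 17, d_6 = (1773 - 17^2)/53 = 1484/53 = 28, a_6 = floor((42 + 17)/28) = 2.
  m_7 = 28*2 - 17 = 39, d_7 = (1773 - 39^2)/28 = 252/28 = 9, a_7 = floor((42 + 39)/9) = 9.
  m_8 = 9*9 - 39 = 42, d_8 = (1773 - 42^2)/9 = 9/9 = 1, a_8 = floor((42 + 42)/1) = 84.
  m_9 = 1*84 - 42 = 42, d_9 = (1773 - 42^2)/1 = 9/1 = 9: (m_9, d_9) = (m_1, d_1) = (42, 9), so from here the quotients repeat a_1, ..., a_8; the period length is 8.
Hence the expansion of sqrt(1773) is a_0 = 42 followed by the repeating block 9, 2, 1, 8, 1, 2, 9, 84 (period 8).

[42; (9, 2, 1, 8, 1, 2, 9, 84)]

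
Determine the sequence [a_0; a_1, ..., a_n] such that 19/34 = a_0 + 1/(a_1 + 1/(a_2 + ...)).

[0; 1, 1, 3, 1, 3]

Run the Euclidean algorithm on 19 and 34; the successive quotients are the partial quotients a_0, a_1, ... (each step inverts the fractional part left over by the previous one):
  19 = 0*34 + 19, so a_0 = 0.
  34 = 1*19 + 15, so a_1 = 1.
  19 = 1*15 + 4, so a_2 = 1.
  15 = 3*4 + 3, so a_3 = 3.
  4 = 1*3 + 1, so a_4 = 1.
  3 = 3*1 + 0, so a_5 = 3.
The remainder reaches 0 after 6 divisions, so the expansion has 6 partial quotients, read off in order.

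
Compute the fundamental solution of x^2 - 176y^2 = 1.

First expand sqrt(176) as a continued fraction. With x_i = (sqrt(176) + m_i)/d_i and (m_0, d_0) = (0, 1): a_0 = floor(sqrt(176)) = 13, since 13^2 = 169 <= 176 < 196 = 14^2.
Iterate m_{i+1} = d_i*a_i - m_i, d_{i+1} = (176 - m_{i+1}^2)/d_i, a_{i+1} = floor((a_0 + m_{i+1})/d_{i+1}):
  m_1 = 1*13 - 0 = 13, d_1 = (176 - 13^2)/1 = 7/1 = 7, a_1 = floor((13 + 13)/7) = 3.
  m_2 = 7*3 - 13 = 8, d_2 = (176 - 8^2)/7 = 112/7 = 16, a_2 = floor((13 + 8)/16) = 1.
  m_3 = 16*1 - 8 = 8, d_3 = (176 - 8^2)/16 = 112/16 = 7, a_3 = floor((13 + 8)/7) = 3.
  m_4 = 7*3 - 8 = 13, d_4 = (176 - 13^2)/7 = 7/7 = 1, a_4 = floor((13 + 13)/1) = 26.
  m_5 = 1*26 - 13 = 13, d_5 = (176 - 13^2)/1 = 7/1 = 7: (m_5, d_5) = (m_1, d_1) = (13, 7), so from here the quotients repeat a_1, ..., a_4; the period length is 4.
So sqrt(176) = [13; (3, 1, 3, 26)] with period length k = 4.
k is even, so the fundamental solution of x^2 - 176y^2 = 1 is (p_{k-1}, q_{k-1}) = (p_3, q_3); compute convergents through index 3.
Convergents (p_i = a_i*p_{i-1} + p_{i-2}, q_i = a_i*q_{i-1} + q_{i-2} with p_{-2}=0, p_{-1}=1, q_{-2}=1, q_{-1}=0):
  i=0: a_0=13, p_0 = 13*1 + 0 = 13, q_0 = 13*0 + 1 = 1.
  i=1: a_1=3, p_1 = 3*13 + 1 = 40, q_1 = 3*1 + 0 = 3.
  i=2: a_2=1, p_2 = 1*40 + 13 = 53, q_2 = 1*3 + 1 = 4.
  i=3: a_3=3, p_3 = 3*53 + 40 = 199, q_3 = 3*4 + 3 = 15.
Check: 199^2 - 176*15^2 = 39601 - 39600 = 1, so (x, y) = (199, 15) solves the equation, and by the theorem it is the least positive solution.

(x, y) = (199, 15)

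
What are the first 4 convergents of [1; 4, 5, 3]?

Using the convergent recurrence p_i = a_i*p_{i-1} + p_{i-2}, q_i = a_i*q_{i-1} + q_{i-2} with p_{-2}=0, p_{-1}=1, q_{-2}=1, q_{-1}=0:
  i=0: a_0=1, p_0 = 1*1 + 0 = 1, q_0 = 1*0 + 1 = 1.
  i=1: a_1=4, p_1 = 4*1 + 1 = 5, q_1 = 4*1 + 0 = 4.
  i=2: a_2=5, p_2 = 5*5 + 1 = 26, q_2 = 5*4 + 1 = 21.
  i=3: a_3=3, p_3 = 3*26 + 5 = 83, q_3 = 3*21 + 4 = 67.

1/1, 5/4, 26/21, 83/67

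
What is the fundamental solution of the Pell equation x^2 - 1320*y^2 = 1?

(x, y) = (109, 3)

First expand sqrt(1320) as a continued fraction. With x_i = (sqrt(1320) + m_i)/d_i and (m_0, d_0) = (0, 1): a_0 = floor(sqrt(1320)) = 36, since 36^2 = 1296 <= 1320 < 1369 = 37^2.
Iterate m_{i+1} = d_i*a_i - m_i, d_{i+1} = (1320 - m_{i+1}^2)/d_i, a_{i+1} = floor((a_0 + m_{i+1})/d_{i+1}):
  m_1 = 1*36 - 0 = 36, d_1 = (1320 - 36^2)/1 = 24/1 = 24, a_1 = floor((36 + 36)/24) = 3.
  m_2 = 24*3 - 36 = 36, d_2 = (1320 - 36^2)/24 = 24/24 = 1, a_2 = floor((36 + 36)/1) = 72.
  m_3 = 1*72 - 36 = 36, d_3 = (1320 - 36^2)/1 = 24/1 = 24: (m_3, d_3) = (m_1, d_1) = (36, 24), so from here the quotients repeat a_1, a_2; the period length is 2.
So sqrt(1320) = [36; (3, 72)] with period length k = 2.
k is even, so the fundamental solution of x^2 - 1320y^2 = 1 is (p_{k-1}, q_{k-1}) = (p_1, q_1); compute convergents through index 1.
Convergents (p_i = a_i*p_{i-1} + p_{i-2}, q_i = a_i*q_{i-1} + q_{i-2} with p_{-2}=0, p_{-1}=1, q_{-2}=1, q_{-1}=0):
  i=0: a_0=36, p_0 = 36*1 + 0 = 36, q_0 = 36*0 + 1 = 1.
  i=1: a_1=3, p_1 = 3*36 + 1 = 109, q_1 = 3*1 + 0 = 3.
Check: 109^2 - 1320*3^2 = 11881 - 11880 = 1, so (x, y) = (109, 3) solves the equation, and by the theorem it is the least positive solution.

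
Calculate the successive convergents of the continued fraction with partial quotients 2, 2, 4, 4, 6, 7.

Using the convergent recurrence p_i = a_i*p_{i-1} + p_{i-2}, q_i = a_i*q_{i-1} + q_{i-2} with p_{-2}=0, p_{-1}=1, q_{-2}=1, q_{-1}=0:
  i=0: a_0=2, p_0 = 2*1 + 0 = 2, q_0 = 2*0 + 1 = 1.
  i=1: a_1=2, p_1 = 2*2 + 1 = 5, q_1 = 2*1 + 0 = 2.
  i=2: a_2=4, p_2 = 4*5 + 2 = 22, q_2 = 4*2 + 1 = 9.
  i=3: a_3=4, p_3 = 4*22 + 5 = 93, q_3 = 4*9 + 2 = 38.
  i=4: a_4=6, p_4 = 6*93 + 22 = 580, q_4 = 6*38 + 9 = 237.
  i=5: a_5=7, p_5 = 7*580 + 93 = 4153, q_5 = 7*237 + 38 = 1697.

2/1, 5/2, 22/9, 93/38, 580/237, 4153/1697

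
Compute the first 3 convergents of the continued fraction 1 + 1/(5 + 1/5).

1/1, 6/5, 31/26

Using the convergent recurrence p_i = a_i*p_{i-1} + p_{i-2}, q_i = a_i*q_{i-1} + q_{i-2} with p_{-2}=0, p_{-1}=1, q_{-2}=1, q_{-1}=0:
  i=0: a_0=1, p_0 = 1*1 + 0 = 1, q_0 = 1*0 + 1 = 1.
  i=1: a_1=5, p_1 = 5*1 + 1 = 6, q_1 = 5*1 + 0 = 5.
  i=2: a_2=5, p_2 = 5*6 + 1 = 31, q_2 = 5*5 + 1 = 26.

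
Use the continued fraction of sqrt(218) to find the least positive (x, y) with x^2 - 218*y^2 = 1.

(x, y) = (126003, 8534)

First expand sqrt(218) as a continued fraction. With x_i = (sqrt(218) + m_i)/d_i and (m_0, d_0) = (0, 1): a_0 = floor(sqrt(218)) = 14, since 14^2 = 196 <= 218 < 225 = 15^2.
Iterate m_{i+1} = d_i*a_i - m_i, d_{i+1} = (218 - m_{i+1}^2)/d_i, a_{i+1} = floor((a_0 + m_{i+1})/d_{i+1}):
  m_1 = 1*14 - 0 = 14, d_1 = (218 - 14^2)/1 = 22/1 = 22, a_1 = floor((14 + 14)/22) = 1.
  m_2 = 22*1 - 14 = 8, d_2 = (218 - 8^2)/22 = 154/22 = 7, a_2 = floor((14 + 8)/7) = 3.
  m_3 = 7*3 - 8 = 13, d_3 = (218 - 13^2)/7 = 49/7 = 7, a_3 = floor((14 + 13)/7) = 3.
  m_4 = 7*3 - 13 = 8, d_4 = (218 - 8^2)/7 = 154/7 = 22, a_4 = floor((14 + 8)/22) = 1.
  m_5 = 22*1 - 8 = 14, d_5 = (218 - 14^2)/22 = 22/22 = 1, a_5 = floor((14 + 14)/1) = 28.
  m_6 = 1*28 - 14 = 14, d_6 = (218 - 14^2)/1 = 22/1 = 22: (m_6, d_6) = (m_1, d_1) = (14, 22), so from here the quotients repeat a_1, ..., a_5; the period length is 5.
So sqrt(218) = [14; (1, 3, 3, 1, 28)] with period length k = 5.
k is odd, so (p_{k-1}, q_{k-1}) only solves x^2 - 218y^2 = -1 and the fundamental solution of x^2 - 218y^2 = 1 is (p_{2k-1}, q_{2k-1}) = (p_9, q_9); compute convergents through index 9, running through the period twice.
Convergents (p_i = a_i*p_{i-1} + p_{i-2}, q_i = a_i*q_{i-1} + q_{i-2} with p_{-2}=0, p_{-1}=1, q_{-2}=1, q_{-1}=0):
  i=0: a_0=14, p_0 = 14*1 + 0 = 14, q_0 = 14*0 + 1 = 1.
  i=1: a_1=1, p_1 = 1*14 + 1 = 15, q_1 = 1*1 + 0 = 1.
  i=2: a_2=3, p_2 = 3*15 + 14 = 59, q_2 = 3*1 + 1 = 4.
  i=3: a_3=3, p_3 = 3*59 + 15 = 192, q_3 = 3*4 + 1 = 13.
  i=4: a_4=1, p_4 = 1*192 + 59 = 251, q_4 = 1*13 + 4 = 17.
  i=5: a_5=28, p_5 = 28*251 + 192 = 7220, q_5 = 28*17 + 13 = 489.
  i=6: a_6=1, p_6 = 1*7220 + 251 = 7471, q_6 = 1*489 + 17 = 506.
  i=7: a_7=3, p_7 = 3*7471 + 7220 = 29633, q_7 = 3*506 + 489 = 2007.
  i=8: a_8=3, p_8 = 3*29633 + 7471 = 96370, q_8 = 3*2007 + 506 = 6527.
  i=9: a_9=1, p_9 = 1*96370 + 29633 = 126003, q_9 = 1*6527 + 2007 = 8534.
Indeed p_4^2 - 218*q_4^2 = 63001 - 63002 = -1, not +1.
Check: 126003^2 - 218*8534^2 = 15876756009 - 15876756008 = 1, so (x, y) = (126003, 8534) solves the equation, and by the theorem it is the least positive solution.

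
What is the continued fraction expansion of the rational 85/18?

Run the Euclidean algorithm on 85 and 18; the successive quotients are the partial quotients a_0, a_1, ... (each step inverts the fractional part left over by the previous one):
  85 = 4*18 + 13, so a_0 = 4.
  18 = 1*13 + 5, so a_1 = 1.
  13 = 2*5 + 3, so a_2 = 2.
  5 = 1*3 + 2, so a_3 = 1.
  3 = 1*2 + 1, so a_4 = 1.
  2 = 2*1 + 0, so a_5 = 2.
The remainder reaches 0 after 6 divisions, so the expansion has 6 partial quotients, read off in order.

[4; 1, 2, 1, 1, 2]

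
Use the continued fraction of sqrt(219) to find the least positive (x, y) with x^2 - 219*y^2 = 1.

(x, y) = (74, 5)

First expand sqrt(219) as a continued fraction. With x_i = (sqrt(219) + m_i)/d_i and (m_0, d_0) = (0, 1): a_0 = floor(sqrt(219)) = 14, since 14^2 = 196 <= 219 < 225 = 15^2.
Iterate m_{i+1} = d_i*a_i - m_i, d_{i+1} = (219 - m_{i+1}^2)/d_i, a_{i+1} = floor((a_0 + m_{i+1})/d_{i+1}):
  m_1 = 1*14 - 0 = 14, d_1 = (219 - 14^2)/1 = 23/1 = 23, a_1 = floor((14 + 14)/23) = 1.
  m_2 = 23*1 - 14 = 9, d_2 = (219 - 9^2)/23 = 138/23 = 6, a_2 = floor((14 + 9)/6) = 3.
  m_3 = 6*3 - 9 = 9, d_3 = (219 - 9^2)/6 = 138/6 = 23, a_3 = floor((14 + 9)/23) = 1.
  m_4 = 23*1 - 9 = 14, d_4 = (219 - 14^2)/23 = 23/23 = 1, a_4 = floor((14 + 14)/1) = 28.
  m_5 = 1*28 - 14 = 14, d_5 = (219 - 14^2)/1 = 23/1 = 23: (m_5, d_5) = (m_1, d_1) = (14, 23), so from here the quotients repeat a_1, ..., a_4; the period length is 4.
So sqrt(219) = [14; (1, 3, 1, 28)] with period length k = 4.
k is even, so the fundamental solution of x^2 - 219y^2 = 1 is (p_{k-1}, q_{k-1}) = (p_3, q_3); compute convergents through index 3.
Convergents (p_i = a_i*p_{i-1} + p_{i-2}, q_i = a_i*q_{i-1} + q_{i-2} with p_{-2}=0, p_{-1}=1, q_{-2}=1, q_{-1}=0):
  i=0: a_0=14, p_0 = 14*1 + 0 = 14, q_0 = 14*0 + 1 = 1.
  i=1: a_1=1, p_1 = 1*14 + 1 = 15, q_1 = 1*1 + 0 = 1.
  i=2: a_2=3, p_2 = 3*15 + 14 = 59, q_2 = 3*1 + 1 = 4.
  i=3: a_3=1, p_3 = 1*59 + 15 = 74, q_3 = 1*4 + 1 = 5.
Check: 74^2 - 219*5^2 = 5476 - 5475 = 1, so (x, y) = (74, 5) solves the equation, and by the theorem it is the least positive solution.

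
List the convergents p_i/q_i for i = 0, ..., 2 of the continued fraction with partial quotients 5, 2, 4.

Using the convergent recurrence p_i = a_i*p_{i-1} + p_{i-2}, q_i = a_i*q_{i-1} + q_{i-2} with p_{-2}=0, p_{-1}=1, q_{-2}=1, q_{-1}=0:
  i=0: a_0=5, p_0 = 5*1 + 0 = 5, q_0 = 5*0 + 1 = 1.
  i=1: a_1=2, p_1 = 2*5 + 1 = 11, q_1 = 2*1 + 0 = 2.
  i=2: a_2=4, p_2 = 4*11 + 5 = 49, q_2 = 4*2 + 1 = 9.

5/1, 11/2, 49/9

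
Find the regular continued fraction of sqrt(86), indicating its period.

[9; (3, 1, 1, 1, 8, 1, 1, 1, 3, 18)]

Write x_i = (sqrt(86) + m_i)/d_i with (m_0, d_0) = (0, 1). a_0 = floor(sqrt(86)) = 9, since 9^2 = 81 <= 86 < 100 = 10^2.
Iterate m_{i+1} = d_i*a_i - m_i, d_{i+1} = (86 - m_{i+1}^2)/d_i, a_{i+1} = floor((a_0 + m_{i+1})/d_{i+1}):
  m_1 = 1*9 - 0 = 9, d_1 = (86 - 9^2)/1 = 5/1 = 5, a_1 = floor((9 + 9)/5) = 3.
  m_2 = 5*3 - 9 = 6, d_2 = (86 - 6^2)/5 = 50/5 = 10, a_2 = floor((9 + 6)/10) = 1.
  m_3 = 10*1 - 6 = 4, d_3 = (86 - 4^2)/10 = 70/10 = 7, a_3 = floor((9 + 4)/7) = 1.
  m_4 = 7*1 - 4 = 3, d_4 = (86 - 3^2)/7 = 77/7 = 11, a_4 = floor((9 + 3)/11) = 1.
  m_5 = 11*1 - 3 = 8, d_5 = (86 - 8^2)/11 = 22/11 = 2, a_5 = floor((9 + 8)/2) = 8.
  m_6 = 2*8 - 8 = 8, d_6 = (86 - 8^2)/2 = 22/2 = 11, a_6 = floor((9 + 8)/11) = 1.
  m_7 = 11*1 - 8 = 3, d_7 = (86 - 3^2)/11 = 77/11 = 7, a_7 = floor((9 + 3)/7) = 1.
  m_8 = 7*1 - 3 = 4, d_8 = (86 - 4^2)/7 = 70/7 = 10, a_8 = floor((9 + 4)/10) = 1.
  m_9 = 10*1 - 4 = 6, d_9 = (86 - 6^2)/10 = 50/10 = 5, a_9 = floor((9 + 6)/5) = 3.
  m_10 = 5*3 - 6 = 9, d_10 = (86 - 9^2)/5 = 5/5 = 1, a_10 = floor((9 + 9)/1) = 18.
  m_11 = 1*18 - 9 = 9, d_11 = (86 - 9^2)/1 = 5/1 = 5: (m_11, d_11) = (m_1, d_1) = (9, 5), so from here the quotients repeat a_1, ..., a_10; the period length is 10.
Hence the expansion of sqrt(86) is a_0 = 9 followed by the repeating block 3, 1, 1, 1, 8, 1, 1, 1, 3, 18 (period 10).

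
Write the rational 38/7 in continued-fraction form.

Run the Euclidean algorithm on 38 and 7; the successive quotients are the partial quotients a_0, a_1, ... (each step inverts the fractional part left over by the previous one):
  38 = 5*7 + 3, so a_0 = 5.
  7 = 2*3 + 1, so a_1 = 2.
  3 = 3*1 + 0, so a_2 = 3.
The remainder reaches 0 after 3 divisions, so the expansion has 3 partial quotients, read off in order.

[5; 2, 3]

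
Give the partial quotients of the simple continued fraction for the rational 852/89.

[9; 1, 1, 2, 1, 12]

Run the Euclidean algorithm on 852 and 89; the successive quotients are the partial quotients a_0, a_1, ... (each step inverts the fractional part left over by the previous one):
  852 = 9*89 + 51, so a_0 = 9.
  89 = 1*51 + 38, so a_1 = 1.
  51 = 1*38 + 13, so a_2 = 1.
  38 = 2*13 + 12, so a_3 = 2.
  13 = 1*12 + 1, so a_4 = 1.
  12 = 12*1 + 0, so a_5 = 12.
The remainder reaches 0 after 6 divisions, so the expansion has 6 partial quotients, read off in order.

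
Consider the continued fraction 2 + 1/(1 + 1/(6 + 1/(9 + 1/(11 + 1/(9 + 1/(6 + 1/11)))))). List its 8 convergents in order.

2/1, 3/1, 20/7, 183/64, 2033/711, 18480/6463, 112913/39489, 1260523/440842

Using the convergent recurrence p_i = a_i*p_{i-1} + p_{i-2}, q_i = a_i*q_{i-1} + q_{i-2} with p_{-2}=0, p_{-1}=1, q_{-2}=1, q_{-1}=0:
  i=0: a_0=2, p_0 = 2*1 + 0 = 2, q_0 = 2*0 + 1 = 1.
  i=1: a_1=1, p_1 = 1*2 + 1 = 3, q_1 = 1*1 + 0 = 1.
  i=2: a_2=6, p_2 = 6*3 + 2 = 20, q_2 = 6*1 + 1 = 7.
  i=3: a_3=9, p_3 = 9*20 + 3 = 183, q_3 = 9*7 + 1 = 64.
  i=4: a_4=11, p_4 = 11*183 + 20 = 2033, q_4 = 11*64 + 7 = 711.
  i=5: a_5=9, p_5 = 9*2033 + 183 = 18480, q_5 = 9*711 + 64 = 6463.
  i=6: a_6=6, p_6 = 6*18480 + 2033 = 112913, q_6 = 6*6463 + 711 = 39489.
  i=7: a_7=11, p_7 = 11*112913 + 18480 = 1260523, q_7 = 11*39489 + 6463 = 440842.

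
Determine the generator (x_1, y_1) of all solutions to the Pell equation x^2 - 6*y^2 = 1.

First expand sqrt(6) as a continued fraction. With x_i = (sqrt(6) + m_i)/d_i and (m_0, d_0) = (0, 1): a_0 = floor(sqrt(6)) = 2, since 2^2 = 4 <= 6 < 9 = 3^2.
Iterate m_{i+1} = d_i*a_i - m_i, d_{i+1} = (6 - m_{i+1}^2)/d_i, a_{i+1} = floor((a_0 + m_{i+1})/d_{i+1}):
  m_1 = 1*2 - 0 = 2, d_1 = (6 - 2^2)/1 = 2/1 = 2, a_1 = floor((2 + 2)/2) = 2.
  m_2 = 2*2 - 2 = 2, d_2 = (6 - 2^2)/2 = 2/2 = 1, a_2 = floor((2 + 2)/1) = 4.
  m_3 = 1*4 - 2 = 2, d_3 = (6 - 2^2)/1 = 2/1 = 2: (m_3, d_3) = (m_1, d_1) = (2, 2), so from here the quotients repeat a_1, a_2; the period length is 2.
So sqrt(6) = [2; (2, 4)] with period length k = 2.
k is even, so the fundamental solution of x^2 - 6y^2 = 1 is (p_{k-1}, q_{k-1}) = (p_1, q_1); compute convergents through index 1.
Convergents (p_i = a_i*p_{i-1} + p_{i-2}, q_i = a_i*q_{i-1} + q_{i-2} with p_{-2}=0, p_{-1}=1, q_{-2}=1, q_{-1}=0):
  i=0: a_0=2, p_0 = 2*1 + 0 = 2, q_0 = 2*0 + 1 = 1.
  i=1: a_1=2, p_1 = 2*2 + 1 = 5, q_1 = 2*1 + 0 = 2.
Check: 5^2 - 6*2^2 = 25 - 24 = 1, so (x, y) = (5, 2) solves the equation, and by the theorem it is the least positive solution.

(x, y) = (5, 2)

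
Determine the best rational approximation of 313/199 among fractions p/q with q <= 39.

11/7

Expand x = 313/199 as a continued fraction with the Euclidean algorithm:
  313 = 1*199 + 114, so a_0 = 1.
  199 = 1*114 + 85, so a_1 = 1.
  114 = 1*85 + 29, so a_2 = 1.
  85 = 2*29 + 27, so a_3 = 2.
  29 = 1*27 + 2, so a_4 = 1.
  27 = 13*2 + 1, so a_5 = 13.
  2 = 2*1 + 0, so a_6 = 2.
so x = [1; 1, 1, 2, 1, 13, 2].
Convergents (p_i = a_i*p_{i-1} + p_{i-2}, q_i = a_i*q_{i-1} + q_{i-2} with p_{-2}=0, p_{-1}=1, q_{-2}=1, q_{-1}=0), until the denominator exceeds 39:
  i=0: a_0=1, p_0 = 1*1 + 0 = 1, q_0 = 1*0 + 1 = 1.
  i=1: a_1=1, p_1 = 1*1 + 1 = 2, q_1 = 1*1 + 0 = 1.
  i=2: a_2=1, p_2 = 1*2 + 1 = 3, q_2 = 1*1 + 1 = 2.
  i=3: a_3=2, p_3 = 2*3 + 2 = 8, q_3 = 2*2 + 1 = 5.
  i=4: a_4=1, p_4 = 1*8 + 3 = 11, q_4 = 1*5 + 2 = 7.
  i=5: a_5=13, p_5 = 13*11 + 8 = 151, q_5 = 13*7 + 5 = 96.
q_5 = 96 > 39, so the last convergent with denominator <= 39 is p_4/q_4 = 11/7.
The closest fraction with denominator <= 39 is either p_4/q_4 or the intermediate fraction (k*p_4 + p_3)/(k*q_4 + q_3) with the largest k >= 1 whose denominator stays <= 39; these approach x as k grows, and every other convergent or intermediate fraction in range is farther away.
Largest k: floor((39 - q_3)/q_4) = floor((39 - 5)/7) = 4.
That gives (4*11 + 8)/(4*7 + 5) = 52/33.
Compare the errors: |x - 11/7| = |313*7 - 11*199|/(199*7) = 2/1393, and |x - 52/33| = |313*33 - 52*199|/(199*33) = 19/6567.
Cross-multiplying, 2*6567 = 13134 < 26467 = 19*1393, so 2/1393 is smaller: the convergent 11/7 is closer to x than 52/33.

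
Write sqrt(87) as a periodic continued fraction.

[9; (3, 18)]

Write x_i = (sqrt(87) + m_i)/d_i with (m_0, d_0) = (0, 1). a_0 = floor(sqrt(87)) = 9, since 9^2 = 81 <= 87 < 100 = 10^2.
Iterate m_{i+1} = d_i*a_i - m_i, d_{i+1} = (87 - m_{i+1}^2)/d_i, a_{i+1} = floor((a_0 + m_{i+1})/d_{i+1}):
  m_1 = 1*9 - 0 = 9, d_1 = (87 - 9^2)/1 = 6/1 = 6, a_1 = floor((9 + 9)/6) = 3.
  m_2 = 6*3 - 9 = 9, d_2 = (87 - 9^2)/6 = 6/6 = 1, a_2 = floor((9 + 9)/1) = 18.
  m_3 = 1*18 - 9 = 9, d_3 = (87 - 9^2)/1 = 6/1 = 6: (m_3, d_3) = (m_1, d_1) = (9, 6), so from here the quotients repeat a_1, a_2; the period length is 2.
Hence the expansion of sqrt(87) is a_0 = 9 followed by the repeating block 3, 18 (period 2).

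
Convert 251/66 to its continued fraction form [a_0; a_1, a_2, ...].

[3; 1, 4, 13]

Run the Euclidean algorithm on 251 and 66; the successive quotients are the partial quotients a_0, a_1, ... (each step inverts the fractional part left over by the previous one):
  251 = 3*66 + 53, so a_0 = 3.
  66 = 1*53 + 13, so a_1 = 1.
  53 = 4*13 + 1, so a_2 = 4.
  13 = 13*1 + 0, so a_3 = 13.
The remainder reaches 0 after 4 divisions, so the expansion has 4 partial quotients, read off in order.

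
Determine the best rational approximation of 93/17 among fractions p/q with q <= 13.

Expand x = 93/17 as a continued fraction with the Euclidean algorithm:
  93 = 5*17 + 8, so a_0 = 5.
  17 = 2*8 + 1, so a_1 = 2.
  8 = 8*1 + 0, so a_2 = 8.
so x = [5; 2, 8].
Convergents (p_i = a_i*p_{i-1} + p_{i-2}, q_i = a_i*q_{i-1} + q_{i-2} with p_{-2}=0, p_{-1}=1, q_{-2}=1, q_{-1}=0), until the denominator exceeds 13:
  i=0: a_0=5, p_0 = 5*1 + 0 = 5, q_0 = 5*0 + 1 = 1.
  i=1: a_1=2, p_1 = 2*5 + 1 = 11, q_1 = 2*1 + 0 = 2.
  i=2: a_2=8, p_2 = 8*11 + 5 = 93, q_2 = 8*2 + 1 = 17.
q_2 = 17 > 13, so the last convergent with denominator <= 13 is p_1/q_1 = 11/2.
The closest fraction with denominator <= 13 is either p_1/q_1 or the intermediate fraction (k*p_1 + p_0)/(k*q_1 + q_0) with the largest k >= 1 whose denominator stays <= 13; these approach x as k grows, and every other convergent or intermediate fraction in range is farther away.
Largest k: floor((13 - q_0)/q_1) = floor((13 - 1)/2) = 6.
That gives (6*11 + 5)/(6*2 + 1) = 71/13.
Compare the errors: |x - 11/2| = |93*2 - 11*17|/(17*2) = 1/34, and |x - 71/13| = |93*13 - 71*17|/(17*13) = 2/221.
Cross-multiplying, 2*34 = 68 < 221 = 1*221, so 2/221 is smaller: the intermediate fraction 71/13 is closer to x than 11/2.

71/13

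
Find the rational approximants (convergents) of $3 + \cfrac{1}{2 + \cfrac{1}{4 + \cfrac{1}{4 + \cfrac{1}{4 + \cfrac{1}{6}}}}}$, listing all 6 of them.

3/1, 7/2, 31/9, 131/38, 555/161, 3461/1004

Using the convergent recurrence p_i = a_i*p_{i-1} + p_{i-2}, q_i = a_i*q_{i-1} + q_{i-2} with p_{-2}=0, p_{-1}=1, q_{-2}=1, q_{-1}=0:
  i=0: a_0=3, p_0 = 3*1 + 0 = 3, q_0 = 3*0 + 1 = 1.
  i=1: a_1=2, p_1 = 2*3 + 1 = 7, q_1 = 2*1 + 0 = 2.
  i=2: a_2=4, p_2 = 4*7 + 3 = 31, q_2 = 4*2 + 1 = 9.
  i=3: a_3=4, p_3 = 4*31 + 7 = 131, q_3 = 4*9 + 2 = 38.
  i=4: a_4=4, p_4 = 4*131 + 31 = 555, q_4 = 4*38 + 9 = 161.
  i=5: a_5=6, p_5 = 6*555 + 131 = 3461, q_5 = 6*161 + 38 = 1004.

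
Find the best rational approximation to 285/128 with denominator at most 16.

Expand x = 285/128 as a continued fraction with the Euclidean algorithm:
  285 = 2*128 + 29, so a_0 = 2.
  128 = 4*29 + 12, so a_1 = 4.
  29 = 2*12 + 5, so a_2 = 2.
  12 = 2*5 + 2, so a_3 = 2.
  5 = 2*2 + 1, so a_4 = 2.
  2 = 2*1 + 0, so a_5 = 2.
so x = [2; 4, 2, 2, 2, 2].
Convergents (p_i = a_i*p_{i-1} + p_{i-2}, q_i = a_i*q_{i-1} + q_{i-2} with p_{-2}=0, p_{-1}=1, q_{-2}=1, q_{-1}=0), until the denominator exceeds 16:
  i=0: a_0=2, p_0 = 2*1 + 0 = 2, q_0 = 2*0 + 1 = 1.
  i=1: a_1=4, p_1 = 4*2 + 1 = 9, q_1 = 4*1 + 0 = 4.
  i=2: a_2=2, p_2 = 2*9 + 2 = 20, q_2 = 2*4 + 1 = 9.
  i=3: a_3=2, p_3 = 2*20 + 9 = 49, q_3 = 2*9 + 4 = 22.
q_3 = 22 > 16, so the last convergent with denominator <= 16 is p_2/q_2 = 20/9.
The closest fraction with denominator <= 16 is either p_2/q_2 or the intermediate fraction (k*p_2 + p_1)/(k*q_2 + q_1) with the largest k >= 1 whose denominator stays <= 16; these approach x as k grows, and every other convergent or intermediate fraction in range is farther away.
Largest k: floor((16 - q_1)/q_2) = floor((16 - 4)/9) = 1.
That gives (1*20 + 9)/(1*9 + 4) = 29/13.
Compare the errors: |x - 20/9| = |285*9 - 20*128|/(128*9) = 5/1152, and |x - 29/13| = |285*13 - 29*128|/(128*13) = 7/1664.
Cross-multiplying, 7*1152 = 8064 < 8320 = 5*1664, so 7/1664 is smaller: the intermediate fraction 29/13 is closer to x than 20/9.

29/13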